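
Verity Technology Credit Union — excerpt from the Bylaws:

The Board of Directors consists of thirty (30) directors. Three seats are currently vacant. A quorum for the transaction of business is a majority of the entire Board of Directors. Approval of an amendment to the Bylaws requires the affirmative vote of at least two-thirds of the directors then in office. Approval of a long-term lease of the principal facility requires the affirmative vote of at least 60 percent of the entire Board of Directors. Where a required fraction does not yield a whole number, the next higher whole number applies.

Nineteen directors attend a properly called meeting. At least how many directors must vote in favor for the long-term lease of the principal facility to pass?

The long-term lease of the principal facility requires three-fifths of the entire Board of Directors (30).
3/5 of 30 = 18.

18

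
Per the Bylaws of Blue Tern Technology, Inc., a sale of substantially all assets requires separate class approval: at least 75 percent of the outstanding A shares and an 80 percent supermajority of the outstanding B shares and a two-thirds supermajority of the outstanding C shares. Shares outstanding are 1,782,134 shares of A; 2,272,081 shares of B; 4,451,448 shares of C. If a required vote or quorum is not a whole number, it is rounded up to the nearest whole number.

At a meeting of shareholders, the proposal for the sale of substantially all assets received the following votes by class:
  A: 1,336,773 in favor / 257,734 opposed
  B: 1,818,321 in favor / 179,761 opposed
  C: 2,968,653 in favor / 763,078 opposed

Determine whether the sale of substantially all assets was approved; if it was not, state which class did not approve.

A: 3/4 of 1782134 = 1336600.50, rounded up to 1336601; 1,336,601 required, 1,336,773 in favor — approved.
B: 4/5 of 2272081 = 1817664.80, rounded up to 1817665; 1,817,665 required, 1,818,321 in favor — approved.
C: 2/3 of 4451448 = 2967632; 2,967,632 required, 2,968,653 in favor — approved.

Approved — every class gave the required vote.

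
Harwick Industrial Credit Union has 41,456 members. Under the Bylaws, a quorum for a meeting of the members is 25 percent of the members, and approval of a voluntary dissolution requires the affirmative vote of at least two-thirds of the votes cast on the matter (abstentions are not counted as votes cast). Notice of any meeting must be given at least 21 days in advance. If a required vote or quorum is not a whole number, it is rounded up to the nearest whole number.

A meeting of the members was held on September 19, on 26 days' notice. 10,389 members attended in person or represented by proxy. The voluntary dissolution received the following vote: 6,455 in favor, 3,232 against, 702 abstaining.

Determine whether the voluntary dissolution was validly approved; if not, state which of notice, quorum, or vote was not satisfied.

Notice: 26 days given; 21 required. Satisfied.
Quorum: 25% of 41,456 = 10,364; 10,389 present. Satisfied.
Vote: requires two-thirds of the votes cast (10,389 − 702 abstaining = 9,687); 2/3 of 9687 = 6458, so 6,458 needed; 6,455 in favor. Not satisfied.

Invalid — vote requirement not satisfied.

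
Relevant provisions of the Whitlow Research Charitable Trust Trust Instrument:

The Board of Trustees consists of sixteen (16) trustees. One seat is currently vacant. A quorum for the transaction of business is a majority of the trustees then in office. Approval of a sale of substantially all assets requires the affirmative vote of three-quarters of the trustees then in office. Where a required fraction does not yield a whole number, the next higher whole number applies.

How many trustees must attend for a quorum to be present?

8

A majority of 15 is 8.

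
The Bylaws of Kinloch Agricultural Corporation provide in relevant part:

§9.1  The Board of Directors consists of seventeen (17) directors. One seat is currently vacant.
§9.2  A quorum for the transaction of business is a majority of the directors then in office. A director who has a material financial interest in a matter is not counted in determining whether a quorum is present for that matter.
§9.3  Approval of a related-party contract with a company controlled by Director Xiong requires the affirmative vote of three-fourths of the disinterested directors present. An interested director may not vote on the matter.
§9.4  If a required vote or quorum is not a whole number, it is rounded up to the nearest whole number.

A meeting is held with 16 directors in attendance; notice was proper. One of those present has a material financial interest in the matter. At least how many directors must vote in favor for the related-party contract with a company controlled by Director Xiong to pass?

The related-party contract with a company controlled by Director Xiong requires three-fourths of the disinterested directors present (16 − 1 = 15).
3/4 of 15 = 11.25, rounded up to 12.

12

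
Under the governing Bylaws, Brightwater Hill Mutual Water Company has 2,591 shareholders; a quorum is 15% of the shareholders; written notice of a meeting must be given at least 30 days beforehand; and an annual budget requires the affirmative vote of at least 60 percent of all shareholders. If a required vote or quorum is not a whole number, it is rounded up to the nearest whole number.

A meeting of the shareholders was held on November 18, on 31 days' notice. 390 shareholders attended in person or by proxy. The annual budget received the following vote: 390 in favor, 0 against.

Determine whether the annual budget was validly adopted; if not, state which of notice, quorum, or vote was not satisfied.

Notice: 31 days given; 30 required. Satisfied.
Quorum: 15% of 2,591 = 388.65, rounded up to 389; 390 present. Satisfied.
Vote: requires three-fifths of all shareholders (2,591); 3/5 of 2591 = 1554.60, rounded up to 1555, so 1,555 needed; 390 in favor. Not satisfied.

Invalid — vote requirement not satisfied.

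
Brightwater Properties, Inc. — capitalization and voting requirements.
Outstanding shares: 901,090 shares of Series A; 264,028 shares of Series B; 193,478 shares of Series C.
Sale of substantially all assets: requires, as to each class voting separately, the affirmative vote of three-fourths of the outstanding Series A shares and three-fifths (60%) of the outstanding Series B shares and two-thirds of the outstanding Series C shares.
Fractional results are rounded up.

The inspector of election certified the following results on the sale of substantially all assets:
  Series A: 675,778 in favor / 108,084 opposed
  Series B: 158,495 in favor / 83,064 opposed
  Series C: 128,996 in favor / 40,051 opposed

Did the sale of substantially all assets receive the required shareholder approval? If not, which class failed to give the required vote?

Series A: 3/4 of 901090 = 675817.50, rounded up to 675818; 675,818 required, 675,778 in favor — not approved.
Series B: 3/5 of 264028 = 158416.80, rounded up to 158417; 158,417 required, 158,495 in favor — approved.
Series C: 2/3 of 193478 = 128985.33, rounded up to 128986; 128,986 required, 128,996 in favor — approved.

Not approved — the Series A shares did not give the required vote.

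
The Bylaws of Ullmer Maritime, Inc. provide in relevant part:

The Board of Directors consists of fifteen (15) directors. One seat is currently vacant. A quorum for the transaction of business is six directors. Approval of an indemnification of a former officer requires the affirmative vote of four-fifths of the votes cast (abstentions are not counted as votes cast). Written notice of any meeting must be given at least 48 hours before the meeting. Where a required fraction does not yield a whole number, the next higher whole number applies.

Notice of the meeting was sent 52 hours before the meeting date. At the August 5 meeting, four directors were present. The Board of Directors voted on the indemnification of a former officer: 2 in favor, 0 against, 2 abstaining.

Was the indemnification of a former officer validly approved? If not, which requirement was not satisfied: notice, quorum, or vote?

Notice: 52 hours given; 48 required (52 ≥ 48). Satisfied.
Quorum: 4 present; quorum is 6. Not satisfied.
Vote: the indemnification of a former officer requires four-fifths of the votes cast (4 present − 2 abstaining = 2). 4/5 of 2 = 1.60, rounded up to 2, so 2 affirmative votes are needed; 2 voted in favor. Satisfied. (Moot — without a quorum no business can be validly transacted.)

Invalid — quorum requirement not satisfied.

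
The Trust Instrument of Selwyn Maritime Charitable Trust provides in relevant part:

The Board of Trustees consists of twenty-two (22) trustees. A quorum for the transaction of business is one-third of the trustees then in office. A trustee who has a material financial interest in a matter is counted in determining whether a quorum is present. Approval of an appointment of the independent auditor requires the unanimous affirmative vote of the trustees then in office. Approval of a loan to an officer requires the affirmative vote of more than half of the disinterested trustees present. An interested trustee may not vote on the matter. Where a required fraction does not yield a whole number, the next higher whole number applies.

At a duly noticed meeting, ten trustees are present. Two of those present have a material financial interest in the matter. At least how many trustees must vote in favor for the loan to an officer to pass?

The loan to an officer requires a majority of the disinterested trustees present (10 − 2 = 8).
A majority of 8 is 5.

5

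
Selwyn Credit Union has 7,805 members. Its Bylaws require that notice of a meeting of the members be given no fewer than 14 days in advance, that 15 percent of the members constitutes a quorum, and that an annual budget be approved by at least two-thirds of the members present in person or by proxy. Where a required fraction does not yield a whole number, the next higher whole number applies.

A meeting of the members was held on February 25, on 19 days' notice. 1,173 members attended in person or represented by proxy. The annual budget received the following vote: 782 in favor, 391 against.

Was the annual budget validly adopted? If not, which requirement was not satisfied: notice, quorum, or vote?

Valid — all requirements satisfied.

Notice: 19 days given; 14 required. Satisfied.
Quorum: 15% of 7,805 = 1,170.75, rounded up to 1,171; 1,173 present. Satisfied.
Vote: requires two-thirds of those present (1,173); 2/3 of 1173 = 782, so 782 needed; 782 in favor. Satisfied.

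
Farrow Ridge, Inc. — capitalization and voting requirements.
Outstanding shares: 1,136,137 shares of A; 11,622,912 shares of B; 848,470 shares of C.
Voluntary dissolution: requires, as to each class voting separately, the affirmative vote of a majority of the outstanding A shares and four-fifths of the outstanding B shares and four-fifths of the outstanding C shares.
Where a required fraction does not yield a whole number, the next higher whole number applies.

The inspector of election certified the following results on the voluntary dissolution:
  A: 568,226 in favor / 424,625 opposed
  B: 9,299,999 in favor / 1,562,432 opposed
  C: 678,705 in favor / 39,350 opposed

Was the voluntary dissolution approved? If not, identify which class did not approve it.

Not approved — the C shares did not give the required vote.

A: a majority of 1136137 is 568069; 568,069 required, 568,226 in favor — approved.
B: 4/5 of 11622912 = 9298329.60, rounded up to 9298330; 9,298,330 required, 9,299,999 in favor — approved.
C: 4/5 of 848470 = 678776; 678,776 required, 678,705 in favor — not approved.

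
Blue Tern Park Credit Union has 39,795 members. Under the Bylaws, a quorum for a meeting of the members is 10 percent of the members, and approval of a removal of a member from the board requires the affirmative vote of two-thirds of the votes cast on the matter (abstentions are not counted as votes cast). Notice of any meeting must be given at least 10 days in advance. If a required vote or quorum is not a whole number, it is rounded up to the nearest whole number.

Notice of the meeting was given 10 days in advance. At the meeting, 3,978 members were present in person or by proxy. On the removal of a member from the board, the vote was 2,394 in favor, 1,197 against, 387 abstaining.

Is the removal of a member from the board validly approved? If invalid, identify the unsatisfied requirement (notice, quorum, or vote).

Notice: 10 days given; 10 required. Satisfied.
Quorum: 10% of 39,795 = 3,979.50, rounded up to 3,980; 3,978 present. Not satisfied.
Vote: requires two-thirds of the votes cast (3,978 − 387 abstaining = 3,591); 2/3 of 3591 = 2394, so 2,394 needed; 2,394 in favor. Satisfied.

Invalid — quorum requirement not satisfied.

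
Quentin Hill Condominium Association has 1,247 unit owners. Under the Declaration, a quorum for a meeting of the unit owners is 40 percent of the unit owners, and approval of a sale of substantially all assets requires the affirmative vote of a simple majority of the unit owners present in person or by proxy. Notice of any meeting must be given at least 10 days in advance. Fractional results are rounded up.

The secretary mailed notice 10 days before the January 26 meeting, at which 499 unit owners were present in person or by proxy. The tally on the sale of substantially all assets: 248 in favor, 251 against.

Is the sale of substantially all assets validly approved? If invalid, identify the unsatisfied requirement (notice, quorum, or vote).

Notice: 10 days given; 10 required. Satisfied.
Quorum: 40% of 1,247 = 498.80, rounded up to 499; 499 present. Satisfied.
Vote: requires a majority of those present (499); a majority of 499 is 250, so 250 needed; 248 in favor. Not satisfied.

Invalid — vote requirement not satisfied.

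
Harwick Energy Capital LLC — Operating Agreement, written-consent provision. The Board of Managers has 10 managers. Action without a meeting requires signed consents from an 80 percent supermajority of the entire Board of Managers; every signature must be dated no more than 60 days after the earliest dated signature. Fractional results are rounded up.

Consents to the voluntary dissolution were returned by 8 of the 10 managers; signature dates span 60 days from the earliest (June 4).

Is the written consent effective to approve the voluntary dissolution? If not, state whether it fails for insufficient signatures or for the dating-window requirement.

Effective — both the signature and dating-window requirements are satisfied.

Signatures required: an 80 percent supermajority of 10 — 4/5 of 10 = 8, so 8 needed; 8 signed. Sufficient.
Dating window: the latest signature is 60 days after the earliest; the limit is 60 days. Within the window.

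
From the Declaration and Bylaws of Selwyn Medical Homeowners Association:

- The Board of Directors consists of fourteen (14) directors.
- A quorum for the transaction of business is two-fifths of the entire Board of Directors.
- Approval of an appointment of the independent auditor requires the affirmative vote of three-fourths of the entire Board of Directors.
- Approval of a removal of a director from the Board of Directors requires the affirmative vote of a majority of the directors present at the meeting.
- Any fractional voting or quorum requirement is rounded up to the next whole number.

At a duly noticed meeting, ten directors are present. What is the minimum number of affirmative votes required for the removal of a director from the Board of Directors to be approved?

The removal of a director from the Board of Directors requires a majority of the directors present (10).
A majority of 10 is 6.

6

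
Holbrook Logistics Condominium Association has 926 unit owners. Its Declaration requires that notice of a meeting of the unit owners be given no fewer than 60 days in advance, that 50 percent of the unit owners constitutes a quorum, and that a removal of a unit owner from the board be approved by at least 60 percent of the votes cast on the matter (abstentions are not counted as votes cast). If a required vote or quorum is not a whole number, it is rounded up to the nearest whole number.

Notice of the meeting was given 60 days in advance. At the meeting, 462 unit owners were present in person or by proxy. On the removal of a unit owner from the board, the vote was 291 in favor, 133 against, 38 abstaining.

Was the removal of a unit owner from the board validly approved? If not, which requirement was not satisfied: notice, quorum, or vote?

Invalid — quorum requirement not satisfied.

Notice: 60 days given; 60 required. Satisfied.
Quorum: 50% of 926 = 463; 462 present. Not satisfied.
Vote: requires three-fifths of the votes cast (462 − 38 abstaining = 424); 3/5 of 424 = 254.40, rounded up to 255, so 255 needed; 291 in favor. Satisfied.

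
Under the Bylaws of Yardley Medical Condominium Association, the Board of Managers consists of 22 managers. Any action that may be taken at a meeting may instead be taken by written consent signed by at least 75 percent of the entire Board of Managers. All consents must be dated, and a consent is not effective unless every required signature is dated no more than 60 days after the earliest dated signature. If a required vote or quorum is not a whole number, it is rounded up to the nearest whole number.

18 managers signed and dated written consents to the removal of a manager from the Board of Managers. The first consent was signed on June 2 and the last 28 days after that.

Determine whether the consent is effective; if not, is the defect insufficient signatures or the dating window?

Effective — both the signature and dating-window requirements are satisfied.

Signatures required: at least 75 percent of 22 — 3/4 of 22 = 16.50, rounded up to 17, so 17 needed; 18 signed. Sufficient.
Dating window: the latest signature is 28 days after the earliest; the limit is 60 days. Within the window.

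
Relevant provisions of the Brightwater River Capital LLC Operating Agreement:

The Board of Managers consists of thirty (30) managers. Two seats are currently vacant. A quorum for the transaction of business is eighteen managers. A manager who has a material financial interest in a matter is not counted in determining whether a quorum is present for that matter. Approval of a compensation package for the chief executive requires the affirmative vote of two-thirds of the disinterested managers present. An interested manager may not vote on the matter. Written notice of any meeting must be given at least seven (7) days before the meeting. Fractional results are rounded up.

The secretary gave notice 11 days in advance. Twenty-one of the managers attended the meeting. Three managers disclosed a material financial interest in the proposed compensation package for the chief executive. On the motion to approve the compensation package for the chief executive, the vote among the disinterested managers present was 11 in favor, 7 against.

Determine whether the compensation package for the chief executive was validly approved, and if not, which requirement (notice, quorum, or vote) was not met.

Invalid — vote requirement not satisfied.

Notice: 11 days given; 7 required (11 ≥ 7). Satisfied.
Quorum: 21 present, but the 3 interested managers do not count, leaving 18. Quorum is 18. Satisfied.
Vote: the compensation package for the chief executive requires two-thirds of the disinterested managers present (21 − 3 = 18). 2/3 of 18 = 12, so 12 affirmative votes are needed; 11 voted in favor. Not satisfied.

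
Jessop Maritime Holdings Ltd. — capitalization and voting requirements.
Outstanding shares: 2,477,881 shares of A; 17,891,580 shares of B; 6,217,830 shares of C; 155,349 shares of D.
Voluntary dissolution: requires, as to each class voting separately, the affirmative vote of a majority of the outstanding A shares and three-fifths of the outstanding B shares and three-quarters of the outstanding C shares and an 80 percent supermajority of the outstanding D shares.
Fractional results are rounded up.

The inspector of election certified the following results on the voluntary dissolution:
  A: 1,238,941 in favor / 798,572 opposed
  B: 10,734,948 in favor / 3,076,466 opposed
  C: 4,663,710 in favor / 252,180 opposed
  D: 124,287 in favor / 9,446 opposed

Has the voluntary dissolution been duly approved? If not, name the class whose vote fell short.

A: a majority of 2477881 is 1238941; 1,238,941 required, 1,238,941 in favor — approved.
B: 3/5 of 17891580 = 10734948; 10,734,948 required, 10,734,948 in favor — approved.
C: 3/4 of 6217830 = 4663372.50, rounded up to 4663373; 4,663,373 required, 4,663,710 in favor — approved.
D: 4/5 of 155349 = 124279.20, rounded up to 124280; 124,280 required, 124,287 in favor — approved.

Approved — every class gave the required vote.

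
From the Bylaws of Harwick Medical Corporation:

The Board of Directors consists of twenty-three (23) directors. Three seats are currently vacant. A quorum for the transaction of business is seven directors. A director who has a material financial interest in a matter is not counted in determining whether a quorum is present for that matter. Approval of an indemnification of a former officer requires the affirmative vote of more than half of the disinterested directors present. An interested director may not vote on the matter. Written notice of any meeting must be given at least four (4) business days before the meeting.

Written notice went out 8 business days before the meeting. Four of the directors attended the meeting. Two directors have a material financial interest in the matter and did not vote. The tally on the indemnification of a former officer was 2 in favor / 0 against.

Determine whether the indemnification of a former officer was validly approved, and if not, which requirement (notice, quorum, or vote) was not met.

Invalid — quorum requirement not satisfied.

Notice: 8 business days given; 4 required (8 ≥ 4). Satisfied.
Quorum: 4 present, but the 2 interested directors do not count, leaving 2. Quorum is 7. Not satisfied.
Vote: the indemnification of a former officer requires a majority of the disinterested directors present (4 − 2 = 2). A majority of 2 is 2, so 2 affirmative votes are needed; 2 voted in favor. Satisfied. (Moot — without a quorum no business can be validly transacted.)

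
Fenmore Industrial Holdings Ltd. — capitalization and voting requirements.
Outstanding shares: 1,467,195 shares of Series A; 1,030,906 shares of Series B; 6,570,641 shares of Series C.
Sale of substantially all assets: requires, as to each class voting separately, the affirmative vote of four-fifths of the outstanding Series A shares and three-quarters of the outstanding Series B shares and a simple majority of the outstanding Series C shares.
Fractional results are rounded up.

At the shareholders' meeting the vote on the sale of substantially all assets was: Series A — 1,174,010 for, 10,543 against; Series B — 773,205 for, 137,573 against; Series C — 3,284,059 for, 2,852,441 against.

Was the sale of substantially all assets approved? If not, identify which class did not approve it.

Series A: 4/5 of 1467195 = 1173756; 1,173,756 required, 1,174,010 in favor — approved.
Series B: 3/4 of 1030906 = 773179.50, rounded up to 773180; 773,180 required, 773,205 in favor — approved.
Series C: a majority of 6570641 is 3285321; 3,285,321 required, 3,284,059 in favor — not approved.

Not approved — the Series C shares did not give the required vote.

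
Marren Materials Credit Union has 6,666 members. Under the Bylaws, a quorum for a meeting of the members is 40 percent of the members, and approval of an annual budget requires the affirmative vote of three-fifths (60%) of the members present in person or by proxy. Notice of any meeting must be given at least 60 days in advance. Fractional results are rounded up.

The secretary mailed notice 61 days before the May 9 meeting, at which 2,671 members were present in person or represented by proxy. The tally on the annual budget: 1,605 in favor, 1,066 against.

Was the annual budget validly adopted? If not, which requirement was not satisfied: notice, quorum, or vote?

Valid — all requirements satisfied.

Notice: 61 days given; 60 required. Satisfied.
Quorum: 40% of 6,666 = 2,666.40, rounded up to 2,667; 2,671 present. Satisfied.
Vote: requires three-fifths of those present (2,671); 3/5 of 2671 = 1602.60, rounded up to 1603, so 1,603 needed; 1,605 in favor. Satisfied.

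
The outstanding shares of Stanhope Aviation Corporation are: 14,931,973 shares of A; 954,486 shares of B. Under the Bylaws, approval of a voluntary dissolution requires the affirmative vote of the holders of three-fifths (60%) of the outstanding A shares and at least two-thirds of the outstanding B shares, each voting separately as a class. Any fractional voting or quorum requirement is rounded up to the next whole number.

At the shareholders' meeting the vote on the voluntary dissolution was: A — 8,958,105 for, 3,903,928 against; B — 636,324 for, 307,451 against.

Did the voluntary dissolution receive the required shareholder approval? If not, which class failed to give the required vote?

Not approved — the A shares did not give the required vote.

A: 3/5 of 14931973 = 8959183.80, rounded up to 8959184; 8,959,184 required, 8,958,105 in favor — not approved.
B: 2/3 of 954486 = 636324; 636,324 required, 636,324 in favor — approved.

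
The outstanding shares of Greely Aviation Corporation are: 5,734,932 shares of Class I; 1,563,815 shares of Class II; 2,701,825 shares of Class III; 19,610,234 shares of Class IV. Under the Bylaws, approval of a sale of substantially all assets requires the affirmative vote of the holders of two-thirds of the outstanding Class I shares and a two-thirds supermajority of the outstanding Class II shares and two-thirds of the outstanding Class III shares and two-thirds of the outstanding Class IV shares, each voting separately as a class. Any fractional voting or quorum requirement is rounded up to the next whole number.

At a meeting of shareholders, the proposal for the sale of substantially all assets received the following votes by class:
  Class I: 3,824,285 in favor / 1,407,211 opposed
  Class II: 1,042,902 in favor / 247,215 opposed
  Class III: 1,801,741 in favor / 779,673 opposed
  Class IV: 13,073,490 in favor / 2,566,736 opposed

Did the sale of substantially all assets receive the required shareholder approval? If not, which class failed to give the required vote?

Approved — every class gave the required vote.

Class I: 2/3 of 5734932 = 3823288; 3,823,288 required, 3,824,285 in favor — approved.
Class II: 2/3 of 1563815 = 1042543.33, rounded up to 1042544; 1,042,544 required, 1,042,902 in favor — approved.
Class III: 2/3 of 2701825 = 1801216.67, rounded up to 1801217; 1,801,217 required, 1,801,741 in favor — approved.
Class IV: 2/3 of 19610234 = 13073489.33, rounded up to 13073490; 13,073,490 required, 13,073,490 in favor — approved.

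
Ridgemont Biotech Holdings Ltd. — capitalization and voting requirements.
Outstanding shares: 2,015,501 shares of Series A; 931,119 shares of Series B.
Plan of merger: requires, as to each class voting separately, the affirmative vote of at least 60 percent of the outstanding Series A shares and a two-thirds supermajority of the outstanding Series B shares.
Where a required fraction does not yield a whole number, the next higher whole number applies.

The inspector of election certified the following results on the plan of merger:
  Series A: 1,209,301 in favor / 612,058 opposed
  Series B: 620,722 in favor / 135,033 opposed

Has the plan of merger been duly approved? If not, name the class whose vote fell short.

Not approved — the Series B shares did not give the required vote.

Series A: 3/5 of 2015501 = 1209300.60, rounded up to 1209301; 1,209,301 required, 1,209,301 in favor — approved.
Series B: 2/3 of 931119 = 620746; 620,746 required, 620,722 in favor — not approved.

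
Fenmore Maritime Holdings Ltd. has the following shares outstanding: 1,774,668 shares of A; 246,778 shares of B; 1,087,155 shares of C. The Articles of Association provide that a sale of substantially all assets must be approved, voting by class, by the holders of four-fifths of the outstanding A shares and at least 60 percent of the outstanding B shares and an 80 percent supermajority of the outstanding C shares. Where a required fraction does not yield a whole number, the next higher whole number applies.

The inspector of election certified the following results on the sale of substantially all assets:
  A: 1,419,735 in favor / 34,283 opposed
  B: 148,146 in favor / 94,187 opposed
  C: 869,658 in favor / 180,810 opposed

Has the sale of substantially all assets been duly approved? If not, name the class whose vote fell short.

Not approved — the C shares did not give the required vote.

A: 4/5 of 1774668 = 1419734.40, rounded up to 1419735; 1,419,735 required, 1,419,735 in favor — approved.
B: 3/5 of 246778 = 148066.80, rounded up to 148067; 148,067 required, 148,146 in favor — approved.
C: 4/5 of 1087155 = 869724; 869,724 required, 869,658 in favor — not approved.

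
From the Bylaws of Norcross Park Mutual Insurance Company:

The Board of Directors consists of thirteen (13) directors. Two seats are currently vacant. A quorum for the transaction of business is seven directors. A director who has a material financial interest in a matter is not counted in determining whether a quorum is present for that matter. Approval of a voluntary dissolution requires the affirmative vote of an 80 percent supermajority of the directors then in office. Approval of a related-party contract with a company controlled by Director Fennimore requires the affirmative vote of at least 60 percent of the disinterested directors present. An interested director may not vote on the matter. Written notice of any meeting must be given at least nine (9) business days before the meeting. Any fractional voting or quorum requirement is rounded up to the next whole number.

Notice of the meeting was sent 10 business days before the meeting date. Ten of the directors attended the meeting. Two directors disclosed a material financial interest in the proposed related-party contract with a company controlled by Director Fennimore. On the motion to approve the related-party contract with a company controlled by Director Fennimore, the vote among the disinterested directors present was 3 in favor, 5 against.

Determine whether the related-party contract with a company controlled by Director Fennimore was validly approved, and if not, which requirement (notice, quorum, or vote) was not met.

Notice: 10 business days given; 9 required (10 ≥ 9). Satisfied.
Quorum: 10 present, but the 2 interested directors do not count, leaving 8. Quorum is 7. Satisfied.
Vote: the related-party contract with a company controlled by Director Fennimore requires three-fifths of the disinterested directors present (10 − 2 = 8). 3/5 of 8 = 4.80, rounded up to 5, so 5 affirmative votes are needed; 3 voted in favor. Not satisfied.

Invalid — vote requirement not satisfied.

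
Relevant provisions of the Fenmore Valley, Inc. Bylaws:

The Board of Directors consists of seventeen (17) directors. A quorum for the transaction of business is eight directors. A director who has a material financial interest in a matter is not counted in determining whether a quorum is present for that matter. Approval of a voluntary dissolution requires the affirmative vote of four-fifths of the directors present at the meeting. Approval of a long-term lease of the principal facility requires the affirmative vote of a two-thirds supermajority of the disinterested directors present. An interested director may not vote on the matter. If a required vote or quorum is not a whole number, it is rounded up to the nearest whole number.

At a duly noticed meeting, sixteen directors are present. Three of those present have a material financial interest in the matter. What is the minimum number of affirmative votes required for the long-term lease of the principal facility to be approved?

The long-term lease of the principal facility requires two-thirds of the disinterested directors present (16 − 3 = 13).
2/3 of 13 = 8.67, rounded up to 9.

9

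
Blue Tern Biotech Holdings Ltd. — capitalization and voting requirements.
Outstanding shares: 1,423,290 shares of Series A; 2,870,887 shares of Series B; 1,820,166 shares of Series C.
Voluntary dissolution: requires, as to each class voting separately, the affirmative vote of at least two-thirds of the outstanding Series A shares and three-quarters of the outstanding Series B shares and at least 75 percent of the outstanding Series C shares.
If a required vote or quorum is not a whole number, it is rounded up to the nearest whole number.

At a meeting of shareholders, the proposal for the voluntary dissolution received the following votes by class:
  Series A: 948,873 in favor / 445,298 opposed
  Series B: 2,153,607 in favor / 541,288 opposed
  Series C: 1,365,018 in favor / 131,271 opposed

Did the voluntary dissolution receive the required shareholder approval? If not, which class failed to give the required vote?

Series A: 2/3 of 1423290 = 948860; 948,860 required, 948,873 in favor — approved.
Series B: 3/4 of 2870887 = 2153165.25, rounded up to 2153166; 2,153,166 required, 2,153,607 in favor — approved.
Series C: 3/4 of 1820166 = 1365124.50, rounded up to 1365125; 1,365,125 required, 1,365,018 in favor — not approved.

Not approved — the Series C shares did not give the required vote.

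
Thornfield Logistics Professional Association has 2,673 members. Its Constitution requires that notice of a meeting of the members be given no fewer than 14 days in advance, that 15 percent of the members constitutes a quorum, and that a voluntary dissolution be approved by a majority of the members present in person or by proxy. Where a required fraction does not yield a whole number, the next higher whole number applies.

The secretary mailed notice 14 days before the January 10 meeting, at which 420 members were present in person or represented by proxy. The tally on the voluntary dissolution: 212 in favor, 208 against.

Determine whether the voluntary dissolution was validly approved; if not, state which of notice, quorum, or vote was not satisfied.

Valid — all requirements satisfied.

Notice: 14 days given; 14 required. Satisfied.
Quorum: 15% of 2,673 = 400.95, rounded up to 401; 420 present. Satisfied.
Vote: requires a majority of those present (420); a majority of 420 is 211, so 211 needed; 212 in favor. Satisfied.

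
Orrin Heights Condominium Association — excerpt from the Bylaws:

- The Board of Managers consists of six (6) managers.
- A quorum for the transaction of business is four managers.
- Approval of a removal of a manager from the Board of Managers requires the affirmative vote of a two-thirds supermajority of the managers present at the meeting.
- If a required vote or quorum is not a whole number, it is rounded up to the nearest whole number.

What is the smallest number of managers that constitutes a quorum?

4

The quorum is fixed at 4.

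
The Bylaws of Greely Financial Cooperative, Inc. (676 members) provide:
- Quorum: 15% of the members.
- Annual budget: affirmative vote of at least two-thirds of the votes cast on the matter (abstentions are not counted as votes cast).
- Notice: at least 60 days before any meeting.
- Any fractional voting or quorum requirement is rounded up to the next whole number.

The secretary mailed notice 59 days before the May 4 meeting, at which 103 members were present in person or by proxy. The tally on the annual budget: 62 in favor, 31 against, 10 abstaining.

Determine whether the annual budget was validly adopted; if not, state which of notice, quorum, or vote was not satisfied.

Invalid — notice requirement not satisfied.

Notice: 59 days given; 60 required. Not satisfied.
Quorum: 15% of 676 = 101.40, rounded up to 102; 103 present. Satisfied.
Vote: requires two-thirds of the votes cast (103 − 10 abstaining = 93); 2/3 of 93 = 62, so 62 needed; 62 in favor. Satisfied.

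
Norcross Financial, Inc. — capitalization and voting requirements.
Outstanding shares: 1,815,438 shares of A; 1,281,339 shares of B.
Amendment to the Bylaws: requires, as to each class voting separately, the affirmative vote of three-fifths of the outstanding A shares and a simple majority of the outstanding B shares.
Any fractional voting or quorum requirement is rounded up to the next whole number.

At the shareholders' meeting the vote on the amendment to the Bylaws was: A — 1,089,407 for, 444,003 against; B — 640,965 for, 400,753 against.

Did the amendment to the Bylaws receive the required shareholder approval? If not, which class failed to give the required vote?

Approved — every class gave the required vote.

A: 3/5 of 1815438 = 1089262.80, rounded up to 1089263; 1,089,263 required, 1,089,407 in favor — approved.
B: a majority of 1281339 is 640670; 640,670 required, 640,965 in favor — approved.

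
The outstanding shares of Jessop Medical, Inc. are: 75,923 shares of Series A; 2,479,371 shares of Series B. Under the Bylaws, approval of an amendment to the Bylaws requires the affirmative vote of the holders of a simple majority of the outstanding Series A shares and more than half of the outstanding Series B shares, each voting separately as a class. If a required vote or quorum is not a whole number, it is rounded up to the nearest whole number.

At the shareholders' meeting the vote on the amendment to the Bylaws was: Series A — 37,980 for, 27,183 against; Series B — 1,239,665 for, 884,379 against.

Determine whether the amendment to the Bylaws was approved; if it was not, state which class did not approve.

Not approved — the Series B shares did not give the required vote.

Series A: a majority of 75923 is 37962; 37,962 required, 37,980 in favor — approved.
Series B: a majority of 2479371 is 1239686; 1,239,686 required, 1,239,665 in favor — not approved.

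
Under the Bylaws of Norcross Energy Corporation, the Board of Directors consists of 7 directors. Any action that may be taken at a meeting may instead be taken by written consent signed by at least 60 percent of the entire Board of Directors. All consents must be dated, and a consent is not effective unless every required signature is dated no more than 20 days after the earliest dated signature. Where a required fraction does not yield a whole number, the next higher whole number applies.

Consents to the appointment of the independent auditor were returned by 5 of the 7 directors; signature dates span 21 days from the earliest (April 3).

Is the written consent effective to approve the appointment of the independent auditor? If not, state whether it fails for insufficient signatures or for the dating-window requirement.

Not effective — dating-window requirement not satisfied.

Signatures required: at least 60 percent of 7 — 3/5 of 7 = 4.20, rounded up to 5, so 5 needed; 5 signed. Sufficient.
Dating window: the latest signature is 21 days after the earliest; the limit is 20 days. Outside the window.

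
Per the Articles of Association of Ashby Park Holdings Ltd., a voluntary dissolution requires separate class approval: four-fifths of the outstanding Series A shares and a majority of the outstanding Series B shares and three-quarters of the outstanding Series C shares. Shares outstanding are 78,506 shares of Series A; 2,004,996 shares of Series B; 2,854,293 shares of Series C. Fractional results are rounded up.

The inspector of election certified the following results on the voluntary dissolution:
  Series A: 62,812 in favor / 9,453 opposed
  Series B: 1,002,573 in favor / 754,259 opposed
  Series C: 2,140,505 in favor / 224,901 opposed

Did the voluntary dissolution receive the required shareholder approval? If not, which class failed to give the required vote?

Series A: 4/5 of 78506 = 62804.80, rounded up to 62805; 62,805 required, 62,812 in favor — approved.
Series B: a majority of 2004996 is 1002499; 1,002,499 required, 1,002,573 in favor — approved.
Series C: 3/4 of 2854293 = 2140719.75, rounded up to 2140720; 2,140,720 required, 2,140,505 in favor — not approved.

Not approved — the Series C shares did not give the required vote.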